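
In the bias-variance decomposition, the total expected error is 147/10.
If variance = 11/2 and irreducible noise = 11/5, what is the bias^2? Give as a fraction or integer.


Total error = bias^2 + variance + irreducible noise. So bias^2 = 147/10 - 11/2 - 11/5 = 7.

7


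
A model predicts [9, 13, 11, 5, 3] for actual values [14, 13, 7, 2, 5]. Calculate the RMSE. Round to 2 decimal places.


MSE = 10.8000. RMSE = sqrt(10.8000) = 3.29.

3.29


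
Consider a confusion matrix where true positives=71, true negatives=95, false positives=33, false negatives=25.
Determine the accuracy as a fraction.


Accuracy = (TP + TN) / (TP + TN + FP + FN) = (71 + 95) / 224 = 83/112.

83/112


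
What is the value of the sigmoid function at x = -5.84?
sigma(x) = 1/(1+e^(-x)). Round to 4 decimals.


sigma(-5.84) = 1/(1+e^(5.84)) = 1/(1+343.779341) = 1/344.779341 = 0.0029.

0.0029


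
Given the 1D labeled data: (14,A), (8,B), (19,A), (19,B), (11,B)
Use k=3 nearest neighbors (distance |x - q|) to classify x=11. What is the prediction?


Distances: |14-11|=3, |8-11|=3, |19-11|=8, |19-11|=8, |11-11|=0. 3 nearest: (11,B), (14,A), (8,B). Counts: {'B': 2, 'A': 1}. Majority class: B.

B


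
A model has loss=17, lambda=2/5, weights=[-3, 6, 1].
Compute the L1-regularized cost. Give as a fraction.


L1 norm = sum(|w|) = 10. J = 17 + 2/5 * 10 = 21.

21


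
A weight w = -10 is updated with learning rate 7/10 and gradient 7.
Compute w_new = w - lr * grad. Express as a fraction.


w_new = -10 - 7/10 * 7 = -10 - 49/10 = -149/10.

-149/10


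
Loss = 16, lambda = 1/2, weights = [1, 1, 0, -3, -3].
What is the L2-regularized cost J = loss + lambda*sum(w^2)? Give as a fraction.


L2 sq norm = sum(w^2) = 20. J = 16 + 1/2 * 20 = 26.

26


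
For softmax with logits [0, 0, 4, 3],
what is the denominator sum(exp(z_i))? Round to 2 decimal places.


Denom = e^0=1.0000 + e^0=1.0000 + e^4=54.5982 + e^3=20.0855. Sum = 76.6837, which rounds to 76.68.

76.68


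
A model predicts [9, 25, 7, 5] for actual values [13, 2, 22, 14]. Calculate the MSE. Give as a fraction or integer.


MSE = (1/4) * ((13-9)^2=16 + (2-25)^2=529 + (22-7)^2=225 + (14-5)^2=81). Sum = 851. MSE = 851/4.

851/4


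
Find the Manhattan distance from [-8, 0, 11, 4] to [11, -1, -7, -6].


d = sum of absolute differences: |-8-11|=19 + |0--1|=1 + |11--7|=18 + |4--6|=10 = 48.

48


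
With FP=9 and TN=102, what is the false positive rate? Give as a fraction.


FPR = FP / (FP + TN) = 9 / 111 = 3/37.

3/37


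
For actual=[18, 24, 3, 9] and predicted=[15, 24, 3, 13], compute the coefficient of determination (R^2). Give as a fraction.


Mean(y) = 27/2. SS_res = 25. SS_tot = 261. R^2 = 1 - 25/(261) = 236/261.

236/261


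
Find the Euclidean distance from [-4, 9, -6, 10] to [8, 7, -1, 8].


d = sqrt(sum of squared differences). (-4-8)^2=144, (9-7)^2=4, (-6--1)^2=25, (10-8)^2=4. Sum = 177.

sqrt(177)


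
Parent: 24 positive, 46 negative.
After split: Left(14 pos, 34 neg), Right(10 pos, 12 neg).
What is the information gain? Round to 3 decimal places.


H(parent) = 0.9275. H(left) = 0.8709, H(right) = 0.9940. Weighted = (48/70)*0.8709 + (22/70)*0.9940 = 0.9096. IG = 0.9275 - 0.9096 = 0.0179, which rounds to 0.018.

0.018


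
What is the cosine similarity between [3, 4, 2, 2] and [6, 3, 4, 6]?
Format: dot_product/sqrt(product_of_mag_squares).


dot = 50. |a|^2 = 33, |b|^2 = 97. cos = 50/sqrt(3201).

50/sqrt(3201)


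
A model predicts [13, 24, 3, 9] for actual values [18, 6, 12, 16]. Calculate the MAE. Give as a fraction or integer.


MAE = (1/4) * (|18-13|=5 + |6-24|=18 + |12-3|=9 + |16-9|=7). Sum = 39. MAE = 39/4.

39/4


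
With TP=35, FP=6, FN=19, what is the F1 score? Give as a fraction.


Precision = 35/41 = 35/41. Recall = 35/54 = 35/54. F1 = 2*P*R/(P+R) = 14/19.

14/19


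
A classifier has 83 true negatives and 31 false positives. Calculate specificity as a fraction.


Specificity = TN / (TN + FP) = 83 / 114 = 83/114.

83/114


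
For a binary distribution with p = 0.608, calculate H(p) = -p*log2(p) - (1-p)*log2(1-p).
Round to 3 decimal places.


H = -0.608*log2(0.608) - 0.392*log2(0.392) = 0.966.

0.966


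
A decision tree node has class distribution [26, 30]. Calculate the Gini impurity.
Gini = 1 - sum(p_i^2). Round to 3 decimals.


Total = 56. Proportions: 26/56, 30/56. sum(p_i^2) = 0.5026. Gini = 1 - 0.5026 = 0.4974, which rounds to 0.497.

0.497


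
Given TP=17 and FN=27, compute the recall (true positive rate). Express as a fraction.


Recall = TP / (TP + FN) = 17 / 44 = 17/44.

17/44


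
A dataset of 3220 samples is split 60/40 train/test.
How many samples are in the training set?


Test set = 3220 * 40% = 1288. Training set = 3220 - 1288 = 1932.

1932


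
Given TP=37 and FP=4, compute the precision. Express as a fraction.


Precision = TP / (TP + FP) = 37 / 41 = 37/41.

37/41


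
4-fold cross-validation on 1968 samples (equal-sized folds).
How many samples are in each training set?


Each validation fold has 1968/4 = 492 samples. Training set = 1968 - 492 = 1476.

1476


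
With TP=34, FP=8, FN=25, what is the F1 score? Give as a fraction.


Precision = 34/42 = 17/21. Recall = 34/59 = 34/59. F1 = 2*P*R/(P+R) = 68/101.

68/101


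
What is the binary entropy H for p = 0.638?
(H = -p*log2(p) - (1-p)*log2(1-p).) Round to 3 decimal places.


H = -0.638*log2(0.638) - 0.362*log2(0.362) = 0.944.

0.944


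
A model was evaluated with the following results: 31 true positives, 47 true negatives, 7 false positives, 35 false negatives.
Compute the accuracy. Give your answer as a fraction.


Accuracy = (TP + TN) / (TP + TN + FP + FN) = (31 + 47) / 120 = 13/20.

13/20


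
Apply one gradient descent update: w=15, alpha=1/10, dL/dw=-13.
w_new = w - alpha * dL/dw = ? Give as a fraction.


w_new = 15 - 1/10 * -13 = 15 - -13/10 = 163/10.

163/10


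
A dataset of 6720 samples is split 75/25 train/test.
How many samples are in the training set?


Test set = 6720 * 25% = 1680. Training set = 6720 - 1680 = 5040.

5040


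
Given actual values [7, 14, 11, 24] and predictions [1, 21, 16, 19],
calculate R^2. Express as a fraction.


Mean(y) = 14. SS_res = 135. SS_tot = 158. R^2 = 1 - 135/(158) = 23/158.

23/158


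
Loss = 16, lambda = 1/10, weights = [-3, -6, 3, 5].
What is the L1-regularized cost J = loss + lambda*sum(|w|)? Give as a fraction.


L1 norm = sum(|w|) = 17. J = 16 + 1/10 * 17 = 177/10.

177/10


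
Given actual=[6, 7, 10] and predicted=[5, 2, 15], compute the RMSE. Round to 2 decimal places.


MSE = 17.0000. RMSE = sqrt(17.0000) = 4.12.

4.12


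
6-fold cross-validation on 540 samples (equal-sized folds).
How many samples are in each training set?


Each validation fold has 540/6 = 90 samples. Training set = 540 - 90 = 450.

450


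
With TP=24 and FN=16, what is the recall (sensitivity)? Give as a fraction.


Recall = TP / (TP + FN) = 24 / 40 = 3/5.

3/5


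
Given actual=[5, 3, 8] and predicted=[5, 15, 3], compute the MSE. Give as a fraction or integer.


MSE = (1/3) * ((5-5)^2=0 + (3-15)^2=144 + (8-3)^2=25). Sum = 169. MSE = 169/3.

169/3


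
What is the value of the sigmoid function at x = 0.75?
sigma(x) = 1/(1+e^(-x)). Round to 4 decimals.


sigma(0.75) = 1/(1+e^(-0.75)) = 1/(1+0.472367) = 1/1.472367 = 0.6792.

0.6792


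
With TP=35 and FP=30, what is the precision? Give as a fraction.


Precision = TP / (TP + FP) = 35 / 65 = 7/13.

7/13


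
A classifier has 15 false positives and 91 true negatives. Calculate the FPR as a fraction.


FPR = FP / (FP + TN) = 15 / 106 = 15/106.

15/106


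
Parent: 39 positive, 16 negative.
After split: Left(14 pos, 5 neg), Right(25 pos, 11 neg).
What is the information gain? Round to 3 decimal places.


H(parent) = 0.8699. H(left) = 0.8315, H(right) = 0.8880. Weighted = (19/55)*0.8315 + (36/55)*0.8880 = 0.8685. IG = 0.8699 - 0.8685 = 0.0014, which rounds to 0.001.

0.001


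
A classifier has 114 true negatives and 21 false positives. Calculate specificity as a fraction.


Specificity = TN / (TN + FP) = 114 / 135 = 38/45.

38/45


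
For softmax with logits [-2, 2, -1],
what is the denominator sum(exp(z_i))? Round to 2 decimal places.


Denom = e^-2=0.1353 + e^2=7.3891 + e^-1=0.3679. Sum = 7.8923, which rounds to 7.89.

7.89


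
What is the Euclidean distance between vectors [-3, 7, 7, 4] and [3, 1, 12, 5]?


d = sqrt(sum of squared differences). (-3-3)^2=36, (7-1)^2=36, (7-12)^2=25, (4-5)^2=1. Sum = 98.

sqrt(98)


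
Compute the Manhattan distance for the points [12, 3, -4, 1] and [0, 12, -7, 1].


d = sum of absolute differences: |12-0|=12 + |3-12|=9 + |-4--7|=3 + |1-1|=0 = 24.

24


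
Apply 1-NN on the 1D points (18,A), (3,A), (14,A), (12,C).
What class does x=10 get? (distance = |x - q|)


Distances: |18-10|=8, |3-10|=7, |14-10|=4, |12-10|=2. 1 nearest: (12,C). Counts: {'C': 1}. Majority class: C.

C


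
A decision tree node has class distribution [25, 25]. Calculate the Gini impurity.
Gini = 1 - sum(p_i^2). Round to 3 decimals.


Total = 50. Proportions: 25/50, 25/50. sum(p_i^2) = 0.5000. Gini = 1 - 0.5000 = 0.5000, which rounds to 0.500.

0.500


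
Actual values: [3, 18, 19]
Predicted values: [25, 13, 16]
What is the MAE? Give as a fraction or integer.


MAE = (1/3) * (|3-25|=22 + |18-13|=5 + |19-16|=3). Sum = 30. MAE = 10.

10


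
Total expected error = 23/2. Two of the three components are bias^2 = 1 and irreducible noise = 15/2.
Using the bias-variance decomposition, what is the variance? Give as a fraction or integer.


Total error = bias^2 + variance + irreducible noise. So variance = 23/2 - 1 - 15/2 = 3.

3


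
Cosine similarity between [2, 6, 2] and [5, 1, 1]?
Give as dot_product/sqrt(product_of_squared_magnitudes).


dot = 18. |a|^2 = 44, |b|^2 = 27. cos = 18/sqrt(1188).

18/sqrt(1188)


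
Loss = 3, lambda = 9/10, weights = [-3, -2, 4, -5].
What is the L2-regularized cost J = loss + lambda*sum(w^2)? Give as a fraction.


L2 sq norm = sum(w^2) = 54. J = 3 + 9/10 * 54 = 258/5.

258/5


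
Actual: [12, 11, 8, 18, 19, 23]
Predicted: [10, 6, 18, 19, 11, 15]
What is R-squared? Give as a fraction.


Mean(y) = 91/6. SS_res = 258. SS_tot = 977/6. R^2 = 1 - 258/(977/6) = -571/977.

-571/977


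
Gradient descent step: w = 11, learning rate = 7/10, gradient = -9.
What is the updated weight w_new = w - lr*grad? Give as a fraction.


w_new = 11 - 7/10 * -9 = 11 - -63/10 = 173/10.

173/10


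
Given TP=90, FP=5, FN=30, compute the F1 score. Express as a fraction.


Precision = 90/95 = 18/19. Recall = 90/120 = 3/4. F1 = 2*P*R/(P+R) = 36/43.

36/43


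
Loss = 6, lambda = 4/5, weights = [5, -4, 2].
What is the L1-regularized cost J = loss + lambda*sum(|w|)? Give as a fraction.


L1 norm = sum(|w|) = 11. J = 6 + 4/5 * 11 = 74/5.

74/5


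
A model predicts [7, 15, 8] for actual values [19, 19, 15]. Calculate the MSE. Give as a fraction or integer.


MSE = (1/3) * ((19-7)^2=144 + (19-15)^2=16 + (15-8)^2=49). Sum = 209. MSE = 209/3.

209/3


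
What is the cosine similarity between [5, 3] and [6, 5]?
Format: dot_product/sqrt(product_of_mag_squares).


dot = 45. |a|^2 = 34, |b|^2 = 61. cos = 45/sqrt(2074).

45/sqrt(2074)


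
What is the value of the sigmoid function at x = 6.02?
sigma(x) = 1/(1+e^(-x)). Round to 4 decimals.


sigma(6.02) = 1/(1+e^(-6.02)) = 1/(1+0.002430) = 1/1.002430 = 0.9976.

0.9976


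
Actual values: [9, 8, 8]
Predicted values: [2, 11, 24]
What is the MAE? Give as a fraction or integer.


MAE = (1/3) * (|9-2|=7 + |8-11|=3 + |8-24|=16). Sum = 26. MAE = 26/3.

26/3


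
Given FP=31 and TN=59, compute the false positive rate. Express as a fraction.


FPR = FP / (FP + TN) = 31 / 90 = 31/90.

31/90


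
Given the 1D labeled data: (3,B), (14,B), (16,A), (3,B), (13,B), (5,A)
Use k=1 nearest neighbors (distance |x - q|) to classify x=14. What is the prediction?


Distances: |3-14|=11, |14-14|=0, |16-14|=2, |3-14|=11, |13-14|=1, |5-14|=9. 1 nearest: (14,B). Counts: {'B': 1}. Majority class: B.

B


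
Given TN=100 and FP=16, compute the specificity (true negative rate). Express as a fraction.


Specificity = TN / (TN + FP) = 100 / 116 = 25/29.

25/29


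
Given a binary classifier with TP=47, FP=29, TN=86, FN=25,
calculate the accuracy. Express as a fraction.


Accuracy = (TP + TN) / (TP + TN + FP + FN) = (47 + 86) / 187 = 133/187.

133/187


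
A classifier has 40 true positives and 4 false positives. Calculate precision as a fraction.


Precision = TP / (TP + FP) = 40 / 44 = 10/11.

10/11


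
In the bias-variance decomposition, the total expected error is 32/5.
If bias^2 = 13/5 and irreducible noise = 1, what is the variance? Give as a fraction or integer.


Total error = bias^2 + variance + irreducible noise. So variance = 32/5 - 13/5 - 1 = 14/5.

14/5


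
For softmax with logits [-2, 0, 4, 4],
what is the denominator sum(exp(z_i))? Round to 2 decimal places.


Denom = e^-2=0.1353 + e^0=1.0000 + e^4=54.5982 + e^4=54.5982. Sum = 110.3317, which rounds to 110.33.

110.33


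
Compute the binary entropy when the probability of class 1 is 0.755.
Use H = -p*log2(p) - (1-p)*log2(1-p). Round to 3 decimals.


H = -0.755*log2(0.755) - 0.245*log2(0.245) = 0.803.

0.803


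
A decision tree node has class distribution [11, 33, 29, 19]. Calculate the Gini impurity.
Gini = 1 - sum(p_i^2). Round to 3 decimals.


Total = 92. Proportions: 11/92, 33/92, 29/92, 19/92. sum(p_i^2) = 0.2850. Gini = 1 - 0.2850 = 0.7150, which rounds to 0.715.

0.715


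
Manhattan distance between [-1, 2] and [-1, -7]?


d = sum of absolute differences: |-1--1|=0 + |2--7|=9 = 9.

9


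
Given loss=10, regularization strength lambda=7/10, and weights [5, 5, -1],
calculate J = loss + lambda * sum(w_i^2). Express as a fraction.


L2 sq norm = sum(w^2) = 51. J = 10 + 7/10 * 51 = 457/10.

457/10


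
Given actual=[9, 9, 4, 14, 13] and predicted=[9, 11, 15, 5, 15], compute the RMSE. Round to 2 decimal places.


MSE = 42.0000. RMSE = sqrt(42.0000) = 6.48.

6.48


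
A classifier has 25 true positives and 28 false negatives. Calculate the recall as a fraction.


Recall = TP / (TP + FN) = 25 / 53 = 25/53.

25/53


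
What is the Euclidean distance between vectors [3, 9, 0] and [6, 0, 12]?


d = sqrt(sum of squared differences). (3-6)^2=9, (9-0)^2=81, (0-12)^2=144. Sum = 234.

sqrt(234)


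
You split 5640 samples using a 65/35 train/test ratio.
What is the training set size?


Test set = 5640 * 35% = 1974. Training set = 5640 - 1974 = 3666.

3666


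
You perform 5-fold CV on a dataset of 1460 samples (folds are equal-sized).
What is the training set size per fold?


Each validation fold has 1460/5 = 292 samples. Training set = 1460 - 292 = 1168.

1168


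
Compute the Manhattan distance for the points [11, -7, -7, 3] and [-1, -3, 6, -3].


d = sum of absolute differences: |11--1|=12 + |-7--3|=4 + |-7-6|=13 + |3--3|=6 = 35.

35


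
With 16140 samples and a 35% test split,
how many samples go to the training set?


Test set = 16140 * 35% = 5649. Training set = 16140 - 5649 = 10491.

10491


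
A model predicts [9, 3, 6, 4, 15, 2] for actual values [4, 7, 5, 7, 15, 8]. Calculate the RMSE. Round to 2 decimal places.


MSE = 14.5000. RMSE = sqrt(14.5000) = 3.81.

3.81


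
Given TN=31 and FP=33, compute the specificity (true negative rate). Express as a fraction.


Specificity = TN / (TN + FP) = 31 / 64 = 31/64.

31/64


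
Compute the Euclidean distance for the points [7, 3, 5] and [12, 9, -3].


d = sqrt(sum of squared differences). (7-12)^2=25, (3-9)^2=36, (5--3)^2=64. Sum = 125.

sqrt(125)


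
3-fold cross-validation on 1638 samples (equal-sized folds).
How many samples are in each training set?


Each validation fold has 1638/3 = 546 samples. Training set = 1638 - 546 = 1092.

1092


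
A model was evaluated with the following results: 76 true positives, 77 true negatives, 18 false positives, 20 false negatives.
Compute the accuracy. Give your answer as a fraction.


Accuracy = (TP + TN) / (TP + TN + FP + FN) = (76 + 77) / 191 = 153/191.

153/191


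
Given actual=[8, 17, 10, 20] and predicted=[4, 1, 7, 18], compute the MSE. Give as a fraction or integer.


MSE = (1/4) * ((8-4)^2=16 + (17-1)^2=256 + (10-7)^2=9 + (20-18)^2=4). Sum = 285. MSE = 285/4.

285/4


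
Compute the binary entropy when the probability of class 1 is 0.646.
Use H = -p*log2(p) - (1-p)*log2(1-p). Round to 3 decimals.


H = -0.646*log2(0.646) - 0.354*log2(0.354) = 0.938.

0.938


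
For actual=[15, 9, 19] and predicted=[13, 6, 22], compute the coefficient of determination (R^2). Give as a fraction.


Mean(y) = 43/3. SS_res = 22. SS_tot = 152/3. R^2 = 1 - 22/(152/3) = 43/76.

43/76


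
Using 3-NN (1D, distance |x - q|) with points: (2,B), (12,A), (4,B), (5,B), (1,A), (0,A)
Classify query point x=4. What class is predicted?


Distances: |2-4|=2, |12-4|=8, |4-4|=0, |5-4|=1, |1-4|=3, |0-4|=4. 3 nearest: (4,B), (5,B), (2,B). Counts: {'B': 3}. Majority class: B.

B


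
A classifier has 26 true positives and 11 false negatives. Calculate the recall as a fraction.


Recall = TP / (TP + FN) = 26 / 37 = 26/37.

26/37


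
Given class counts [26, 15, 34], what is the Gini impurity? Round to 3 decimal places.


Total = 75. Proportions: 26/75, 15/75, 34/75. sum(p_i^2) = 0.3657. Gini = 1 - 0.3657 = 0.6343, which rounds to 0.634.

0.634


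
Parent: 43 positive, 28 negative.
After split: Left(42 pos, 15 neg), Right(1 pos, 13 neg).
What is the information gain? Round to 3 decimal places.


H(parent) = 0.9676. H(left) = 0.8315, H(right) = 0.3712. Weighted = (57/71)*0.8315 + (14/71)*0.3712 = 0.7407. IG = 0.9676 - 0.7407 = 0.2269, which rounds to 0.227.

0.227


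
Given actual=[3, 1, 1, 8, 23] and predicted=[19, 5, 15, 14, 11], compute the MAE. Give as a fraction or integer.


MAE = (1/5) * (|3-19|=16 + |1-5|=4 + |1-15|=14 + |8-14|=6 + |23-11|=12). Sum = 52. MAE = 52/5.

52/5


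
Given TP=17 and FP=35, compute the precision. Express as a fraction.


Precision = TP / (TP + FP) = 17 / 52 = 17/52.

17/52


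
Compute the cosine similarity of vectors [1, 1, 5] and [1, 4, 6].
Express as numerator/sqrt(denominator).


dot = 35. |a|^2 = 27, |b|^2 = 53. cos = 35/sqrt(1431).

35/sqrt(1431)


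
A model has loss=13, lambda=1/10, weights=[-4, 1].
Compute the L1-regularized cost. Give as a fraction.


L1 norm = sum(|w|) = 5. J = 13 + 1/10 * 5 = 27/2.

27/2


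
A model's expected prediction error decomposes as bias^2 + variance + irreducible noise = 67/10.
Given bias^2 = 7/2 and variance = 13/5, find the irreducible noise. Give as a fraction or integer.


Total error = bias^2 + variance + irreducible noise. So irreducible noise = 67/10 - 7/2 - 13/5 = 3/5.

3/5


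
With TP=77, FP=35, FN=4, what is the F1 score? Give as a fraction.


Precision = 77/112 = 11/16. Recall = 77/81 = 77/81. F1 = 2*P*R/(P+R) = 154/193.

154/193


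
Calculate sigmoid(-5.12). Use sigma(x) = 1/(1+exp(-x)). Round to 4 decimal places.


sigma(-5.12) = 1/(1+e^(5.12)) = 1/(1+167.335370) = 1/168.335370 = 0.0059.

0.0059


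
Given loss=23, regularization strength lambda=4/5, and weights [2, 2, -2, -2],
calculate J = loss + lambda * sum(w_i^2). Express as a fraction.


L2 sq norm = sum(w^2) = 16. J = 23 + 4/5 * 16 = 179/5.

179/5


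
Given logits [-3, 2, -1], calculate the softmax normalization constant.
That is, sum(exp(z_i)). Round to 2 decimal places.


Denom = e^-3=0.0498 + e^2=7.3891 + e^-1=0.3679. Sum = 7.8068, which rounds to 7.81.

7.81


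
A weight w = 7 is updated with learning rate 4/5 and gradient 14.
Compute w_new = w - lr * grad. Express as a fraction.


w_new = 7 - 4/5 * 14 = 7 - 56/5 = -21/5.

-21/5


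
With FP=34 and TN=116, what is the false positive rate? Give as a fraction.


FPR = FP / (FP + TN) = 34 / 150 = 17/75.

17/75


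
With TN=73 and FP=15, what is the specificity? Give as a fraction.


Specificity = TN / (TN + FP) = 73 / 88 = 73/88.

73/88


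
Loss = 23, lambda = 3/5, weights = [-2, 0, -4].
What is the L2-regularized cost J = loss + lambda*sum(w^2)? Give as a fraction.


L2 sq norm = sum(w^2) = 20. J = 23 + 3/5 * 20 = 35.

35


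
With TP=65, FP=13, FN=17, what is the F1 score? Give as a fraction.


Precision = 65/78 = 5/6. Recall = 65/82 = 65/82. F1 = 2*P*R/(P+R) = 13/16.

13/16


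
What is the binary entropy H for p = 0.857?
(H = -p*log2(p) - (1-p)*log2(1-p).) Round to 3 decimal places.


H = -0.857*log2(0.857) - 0.143*log2(0.143) = 0.592.

0.592


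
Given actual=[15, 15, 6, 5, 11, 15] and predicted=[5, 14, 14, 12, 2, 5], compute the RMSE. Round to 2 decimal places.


MSE = 65.8333. RMSE = sqrt(65.8333) = 8.11.

8.11


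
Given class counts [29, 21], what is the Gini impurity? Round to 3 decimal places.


Total = 50. Proportions: 29/50, 21/50. sum(p_i^2) = 0.5128. Gini = 1 - 0.5128 = 0.4872, which rounds to 0.487.

0.487


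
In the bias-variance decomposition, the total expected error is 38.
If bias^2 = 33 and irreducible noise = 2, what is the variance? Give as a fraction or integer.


Total error = bias^2 + variance + irreducible noise. So variance = 38 - 33 - 2 = 3.

3


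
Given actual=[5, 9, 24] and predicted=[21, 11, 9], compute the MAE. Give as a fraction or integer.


MAE = (1/3) * (|5-21|=16 + |9-11|=2 + |24-9|=15). Sum = 33. MAE = 11.

11


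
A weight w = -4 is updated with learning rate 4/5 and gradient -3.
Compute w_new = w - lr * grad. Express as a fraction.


w_new = -4 - 4/5 * -3 = -4 - -12/5 = -8/5.

-8/5


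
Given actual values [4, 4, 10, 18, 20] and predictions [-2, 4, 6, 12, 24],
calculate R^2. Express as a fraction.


Mean(y) = 56/5. SS_res = 104. SS_tot = 1144/5. R^2 = 1 - 104/(1144/5) = 6/11.

6/11


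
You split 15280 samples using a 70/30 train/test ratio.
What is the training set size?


Test set = 15280 * 30% = 4584. Training set = 15280 - 4584 = 10696.

10696


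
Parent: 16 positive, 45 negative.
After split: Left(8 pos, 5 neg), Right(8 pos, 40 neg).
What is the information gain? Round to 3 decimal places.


H(parent) = 0.8302. H(left) = 0.9612, H(right) = 0.6500. Weighted = (13/61)*0.9612 + (48/61)*0.6500 = 0.7163. IG = 0.8302 - 0.7163 = 0.1139, which rounds to 0.114.

0.114


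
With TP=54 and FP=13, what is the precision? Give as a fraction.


Precision = TP / (TP + FP) = 54 / 67 = 54/67.

54/67


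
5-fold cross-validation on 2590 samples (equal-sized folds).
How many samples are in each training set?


Each validation fold has 2590/5 = 518 samples. Training set = 2590 - 518 = 2072.

2072


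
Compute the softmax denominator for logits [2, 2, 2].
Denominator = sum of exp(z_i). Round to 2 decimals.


Denom = e^2=7.3891 + e^2=7.3891 + e^2=7.3891. Sum = 22.1673, which rounds to 22.17.

22.17


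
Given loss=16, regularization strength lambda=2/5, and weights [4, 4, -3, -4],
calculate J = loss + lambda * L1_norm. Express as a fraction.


L1 norm = sum(|w|) = 15. J = 16 + 2/5 * 15 = 22.

22


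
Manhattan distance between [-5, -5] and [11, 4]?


d = sum of absolute differences: |-5-11|=16 + |-5-4|=9 = 25.

25


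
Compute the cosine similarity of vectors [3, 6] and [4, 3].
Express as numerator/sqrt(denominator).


dot = 30. |a|^2 = 45, |b|^2 = 25. cos = 30/sqrt(1125).

30/sqrt(1125)


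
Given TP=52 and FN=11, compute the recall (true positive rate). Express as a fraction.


Recall = TP / (TP + FN) = 52 / 63 = 52/63.

52/63


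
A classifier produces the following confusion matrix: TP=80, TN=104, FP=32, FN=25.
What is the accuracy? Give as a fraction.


Accuracy = (TP + TN) / (TP + TN + FP + FN) = (80 + 104) / 241 = 184/241.

184/241


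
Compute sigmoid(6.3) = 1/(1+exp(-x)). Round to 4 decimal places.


sigma(6.3) = 1/(1+e^(-6.3)) = 1/(1+0.001836) = 1/1.001836 = 0.9982.

0.9982


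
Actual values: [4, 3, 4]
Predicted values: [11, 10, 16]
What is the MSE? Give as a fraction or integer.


MSE = (1/3) * ((4-11)^2=49 + (3-10)^2=49 + (4-16)^2=144). Sum = 242. MSE = 242/3.

242/3


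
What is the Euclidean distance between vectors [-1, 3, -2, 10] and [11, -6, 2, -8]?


d = sqrt(sum of squared differences). (-1-11)^2=144, (3--6)^2=81, (-2-2)^2=16, (10--8)^2=324. Sum = 565.

sqrt(565)


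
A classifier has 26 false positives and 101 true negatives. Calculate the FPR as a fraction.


FPR = FP / (FP + TN) = 26 / 127 = 26/127.

26/127


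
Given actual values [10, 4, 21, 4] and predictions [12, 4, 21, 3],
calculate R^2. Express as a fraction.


Mean(y) = 39/4. SS_res = 5. SS_tot = 771/4. R^2 = 1 - 5/(771/4) = 751/771.

751/771


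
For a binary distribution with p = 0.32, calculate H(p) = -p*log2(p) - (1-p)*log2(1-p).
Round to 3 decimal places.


H = -0.32*log2(0.32) - 0.68*log2(0.68) = 0.904.

0.904


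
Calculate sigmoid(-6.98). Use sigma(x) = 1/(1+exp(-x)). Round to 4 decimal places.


sigma(-6.98) = 1/(1+e^(6.98)) = 1/(1+1074.918367) = 1/1075.918367 = 0.0009.

0.0009


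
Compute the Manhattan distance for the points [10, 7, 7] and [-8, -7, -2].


d = sum of absolute differences: |10--8|=18 + |7--7|=14 + |7--2|=9 = 41.

41


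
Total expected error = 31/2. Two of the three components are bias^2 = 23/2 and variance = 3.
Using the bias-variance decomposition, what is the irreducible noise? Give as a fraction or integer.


Total error = bias^2 + variance + irreducible noise. So irreducible noise = 31/2 - 23/2 - 3 = 1.

1


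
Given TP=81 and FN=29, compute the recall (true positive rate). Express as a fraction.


Recall = TP / (TP + FN) = 81 / 110 = 81/110.

81/110


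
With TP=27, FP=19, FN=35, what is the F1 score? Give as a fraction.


Precision = 27/46 = 27/46. Recall = 27/62 = 27/62. F1 = 2*P*R/(P+R) = 1/2.

1/2


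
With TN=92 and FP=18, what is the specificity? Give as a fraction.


Specificity = TN / (TN + FP) = 92 / 110 = 46/55.

46/55


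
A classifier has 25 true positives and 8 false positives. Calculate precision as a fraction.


Precision = TP / (TP + FP) = 25 / 33 = 25/33.

25/33


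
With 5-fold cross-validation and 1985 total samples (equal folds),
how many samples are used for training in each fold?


Each validation fold has 1985/5 = 397 samples. Training set = 1985 - 397 = 1588.

1588


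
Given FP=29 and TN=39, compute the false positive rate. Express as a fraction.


FPR = FP / (FP + TN) = 29 / 68 = 29/68.

29/68


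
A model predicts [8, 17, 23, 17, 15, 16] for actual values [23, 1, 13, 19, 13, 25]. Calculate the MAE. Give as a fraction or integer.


MAE = (1/6) * (|23-8|=15 + |1-17|=16 + |13-23|=10 + |19-17|=2 + |13-15|=2 + |25-16|=9). Sum = 54. MAE = 9.

9


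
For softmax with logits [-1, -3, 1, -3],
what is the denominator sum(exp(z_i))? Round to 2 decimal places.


Denom = e^-1=0.3679 + e^-3=0.0498 + e^1=2.7183 + e^-3=0.0498. Sum = 3.1858, which rounds to 3.19.

3.19


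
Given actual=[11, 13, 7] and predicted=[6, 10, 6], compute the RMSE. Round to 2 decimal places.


MSE = 11.6667. RMSE = sqrt(11.6667) = 3.42.

3.42


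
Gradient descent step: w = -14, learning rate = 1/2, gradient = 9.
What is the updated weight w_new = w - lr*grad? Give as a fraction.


w_new = -14 - 1/2 * 9 = -14 - 9/2 = -37/2.

-37/2


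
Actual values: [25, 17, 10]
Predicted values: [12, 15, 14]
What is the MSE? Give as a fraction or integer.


MSE = (1/3) * ((25-12)^2=169 + (17-15)^2=4 + (10-14)^2=16). Sum = 189. MSE = 63.

63


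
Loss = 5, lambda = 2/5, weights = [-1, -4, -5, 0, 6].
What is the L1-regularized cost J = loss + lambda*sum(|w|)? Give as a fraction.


L1 norm = sum(|w|) = 16. J = 5 + 2/5 * 16 = 57/5.

57/5


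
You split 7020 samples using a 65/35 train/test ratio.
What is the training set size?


Test set = 7020 * 35% = 2457. Training set = 7020 - 2457 = 4563.

4563


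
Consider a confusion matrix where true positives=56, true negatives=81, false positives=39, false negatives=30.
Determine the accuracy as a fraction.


Accuracy = (TP + TN) / (TP + TN + FP + FN) = (56 + 81) / 206 = 137/206.

137/206


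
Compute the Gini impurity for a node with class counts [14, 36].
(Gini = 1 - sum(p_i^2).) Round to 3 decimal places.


Total = 50. Proportions: 14/50, 36/50. sum(p_i^2) = 0.5968. Gini = 1 - 0.5968 = 0.4032, which rounds to 0.403.

0.403


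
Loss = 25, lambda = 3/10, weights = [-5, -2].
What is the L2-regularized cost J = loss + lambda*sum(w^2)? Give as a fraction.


L2 sq norm = sum(w^2) = 29. J = 25 + 3/10 * 29 = 337/10.

337/10


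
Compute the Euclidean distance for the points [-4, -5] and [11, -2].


d = sqrt(sum of squared differences). (-4-11)^2=225, (-5--2)^2=9. Sum = 234.

sqrt(234)


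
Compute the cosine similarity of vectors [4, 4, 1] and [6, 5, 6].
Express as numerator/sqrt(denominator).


dot = 50. |a|^2 = 33, |b|^2 = 97. cos = 50/sqrt(3201).

50/sqrt(3201)


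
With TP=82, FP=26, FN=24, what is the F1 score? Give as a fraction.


Precision = 82/108 = 41/54. Recall = 82/106 = 41/53. F1 = 2*P*R/(P+R) = 82/107.

82/107


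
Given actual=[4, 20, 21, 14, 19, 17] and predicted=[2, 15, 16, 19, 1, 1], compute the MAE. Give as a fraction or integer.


MAE = (1/6) * (|4-2|=2 + |20-15|=5 + |21-16|=5 + |14-19|=5 + |19-1|=18 + |17-1|=16). Sum = 51. MAE = 17/2.

17/2


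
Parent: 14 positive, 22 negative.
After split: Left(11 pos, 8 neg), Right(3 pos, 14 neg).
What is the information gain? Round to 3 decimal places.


H(parent) = 0.9641. H(left) = 0.9819, H(right) = 0.6723. Weighted = (19/36)*0.9819 + (17/36)*0.6723 = 0.8357. IG = 0.9641 - 0.8357 = 0.1284, which rounds to 0.128.

0.128


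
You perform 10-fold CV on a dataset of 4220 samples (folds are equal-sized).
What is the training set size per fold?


Each validation fold has 4220/10 = 422 samples. Training set = 4220 - 422 = 3798.

3798


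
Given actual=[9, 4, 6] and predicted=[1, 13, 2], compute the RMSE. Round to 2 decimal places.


MSE = 53.6667. RMSE = sqrt(53.6667) = 7.33.

7.33


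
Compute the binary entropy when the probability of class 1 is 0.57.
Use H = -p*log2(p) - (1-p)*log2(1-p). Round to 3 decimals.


H = -0.57*log2(0.57) - 0.43*log2(0.43) = 0.986.

0.986


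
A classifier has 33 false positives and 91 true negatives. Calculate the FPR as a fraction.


FPR = FP / (FP + TN) = 33 / 124 = 33/124.

33/124


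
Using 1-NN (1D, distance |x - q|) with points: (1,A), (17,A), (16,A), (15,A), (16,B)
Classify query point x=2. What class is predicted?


Distances: |1-2|=1, |17-2|=15, |16-2|=14, |15-2|=13, |16-2|=14. 1 nearest: (1,A). Counts: {'A': 1}. Majority class: A.

A


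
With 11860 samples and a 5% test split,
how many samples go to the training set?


Test set = 11860 * 5% = 593. Training set = 11860 - 593 = 11267.

11267


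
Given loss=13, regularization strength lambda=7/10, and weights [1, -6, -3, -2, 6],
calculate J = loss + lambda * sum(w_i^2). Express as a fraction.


L2 sq norm = sum(w^2) = 86. J = 13 + 7/10 * 86 = 366/5.

366/5


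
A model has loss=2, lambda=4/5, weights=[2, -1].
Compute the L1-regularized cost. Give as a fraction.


L1 norm = sum(|w|) = 3. J = 2 + 4/5 * 3 = 22/5.

22/5


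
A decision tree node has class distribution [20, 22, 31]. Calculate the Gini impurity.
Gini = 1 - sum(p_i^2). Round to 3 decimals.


Total = 73. Proportions: 20/73, 22/73, 31/73. sum(p_i^2) = 0.3462. Gini = 1 - 0.3462 = 0.6538, which rounds to 0.654.

0.654


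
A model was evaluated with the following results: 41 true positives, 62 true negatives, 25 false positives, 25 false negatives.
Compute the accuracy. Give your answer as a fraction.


Accuracy = (TP + TN) / (TP + TN + FP + FN) = (41 + 62) / 153 = 103/153.

103/153


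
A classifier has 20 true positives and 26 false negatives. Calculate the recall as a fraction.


Recall = TP / (TP + FN) = 20 / 46 = 10/23.

10/23


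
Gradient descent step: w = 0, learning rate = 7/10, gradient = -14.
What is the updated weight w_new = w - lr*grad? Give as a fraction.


w_new = 0 - 7/10 * -14 = 0 - -49/5 = 49/5.

49/5


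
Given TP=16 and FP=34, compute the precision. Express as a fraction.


Precision = TP / (TP + FP) = 16 / 50 = 8/25.

8/25


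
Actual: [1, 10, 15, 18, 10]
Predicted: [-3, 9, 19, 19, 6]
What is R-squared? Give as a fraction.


Mean(y) = 54/5. SS_res = 50. SS_tot = 834/5. R^2 = 1 - 50/(834/5) = 292/417.

292/417


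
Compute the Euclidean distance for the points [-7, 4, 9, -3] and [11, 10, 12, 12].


d = sqrt(sum of squared differences). (-7-11)^2=324, (4-10)^2=36, (9-12)^2=9, (-3-12)^2=225. Sum = 594.

sqrt(594)


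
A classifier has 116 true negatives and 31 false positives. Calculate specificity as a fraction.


Specificity = TN / (TN + FP) = 116 / 147 = 116/147.

116/147


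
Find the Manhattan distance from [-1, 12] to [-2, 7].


d = sum of absolute differences: |-1--2|=1 + |12-7|=5 = 6.

6


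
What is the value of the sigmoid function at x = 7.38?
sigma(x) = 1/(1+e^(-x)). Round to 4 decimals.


sigma(7.38) = 1/(1+e^(-7.38)) = 1/(1+0.000624) = 1/1.000624 = 0.9994.

0.9994


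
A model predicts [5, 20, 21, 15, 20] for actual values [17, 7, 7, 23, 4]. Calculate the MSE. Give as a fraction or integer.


MSE = (1/5) * ((17-5)^2=144 + (7-20)^2=169 + (7-21)^2=196 + (23-15)^2=64 + (4-20)^2=256). Sum = 829. MSE = 829/5.

829/5


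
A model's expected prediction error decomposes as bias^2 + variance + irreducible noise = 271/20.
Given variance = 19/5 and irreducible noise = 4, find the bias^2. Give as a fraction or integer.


Total error = bias^2 + variance + irreducible noise. So bias^2 = 271/20 - 19/5 - 4 = 23/4.

23/4


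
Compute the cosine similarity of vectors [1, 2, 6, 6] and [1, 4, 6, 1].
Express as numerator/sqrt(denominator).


dot = 51. |a|^2 = 77, |b|^2 = 54. cos = 51/sqrt(4158).

51/sqrt(4158)


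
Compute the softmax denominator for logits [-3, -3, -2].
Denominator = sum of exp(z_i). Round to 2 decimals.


Denom = e^-3=0.0498 + e^-3=0.0498 + e^-2=0.1353. Sum = 0.2349, which rounds to 0.23.

0.23


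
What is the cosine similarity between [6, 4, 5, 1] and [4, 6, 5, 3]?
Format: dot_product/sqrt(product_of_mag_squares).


dot = 76. |a|^2 = 78, |b|^2 = 86. cos = 76/sqrt(6708).

76/sqrt(6708)


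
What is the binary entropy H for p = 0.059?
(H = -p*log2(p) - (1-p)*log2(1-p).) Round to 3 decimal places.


H = -0.059*log2(0.059) - 0.941*log2(0.941) = 0.323.

0.323


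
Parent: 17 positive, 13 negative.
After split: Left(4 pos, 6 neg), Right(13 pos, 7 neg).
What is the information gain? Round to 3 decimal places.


H(parent) = 0.9871. H(left) = 0.9710, H(right) = 0.9341. Weighted = (10/30)*0.9710 + (20/30)*0.9341 = 0.9464. IG = 0.9871 - 0.9464 = 0.0407, which rounds to 0.041.

0.041


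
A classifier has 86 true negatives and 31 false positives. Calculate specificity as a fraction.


Specificity = TN / (TN + FP) = 86 / 117 = 86/117.

86/117


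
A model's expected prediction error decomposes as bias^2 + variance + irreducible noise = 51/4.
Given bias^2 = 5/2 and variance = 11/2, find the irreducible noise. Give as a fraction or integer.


Total error = bias^2 + variance + irreducible noise. So irreducible noise = 51/4 - 5/2 - 11/2 = 19/4.

19/4


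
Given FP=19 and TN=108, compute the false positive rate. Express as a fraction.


FPR = FP / (FP + TN) = 19 / 127 = 19/127.

19/127


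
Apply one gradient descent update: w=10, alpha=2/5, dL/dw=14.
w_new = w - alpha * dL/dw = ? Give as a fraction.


w_new = 10 - 2/5 * 14 = 10 - 28/5 = 22/5.

22/5


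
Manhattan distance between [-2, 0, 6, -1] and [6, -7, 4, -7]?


d = sum of absolute differences: |-2-6|=8 + |0--7|=7 + |6-4|=2 + |-1--7|=6 = 23.

23


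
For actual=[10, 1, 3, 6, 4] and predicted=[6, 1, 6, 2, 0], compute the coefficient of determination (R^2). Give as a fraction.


Mean(y) = 24/5. SS_res = 57. SS_tot = 234/5. R^2 = 1 - 57/(234/5) = -17/78.

-17/78


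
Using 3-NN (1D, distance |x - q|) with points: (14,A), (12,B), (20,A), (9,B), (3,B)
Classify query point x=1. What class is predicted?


Distances: |14-1|=13, |12-1|=11, |20-1|=19, |9-1|=8, |3-1|=2. 3 nearest: (3,B), (9,B), (12,B). Counts: {'B': 3}. Majority class: B.

B


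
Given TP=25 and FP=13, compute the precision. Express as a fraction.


Precision = TP / (TP + FP) = 25 / 38 = 25/38.

25/38


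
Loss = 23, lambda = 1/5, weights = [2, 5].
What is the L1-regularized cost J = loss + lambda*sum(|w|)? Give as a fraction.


L1 norm = sum(|w|) = 7. J = 23 + 1/5 * 7 = 122/5.

122/5


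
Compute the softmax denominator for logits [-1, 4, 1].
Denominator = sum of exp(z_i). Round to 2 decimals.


Denom = e^-1=0.3679 + e^4=54.5982 + e^1=2.7183. Sum = 57.6844, which rounds to 57.68.

57.68


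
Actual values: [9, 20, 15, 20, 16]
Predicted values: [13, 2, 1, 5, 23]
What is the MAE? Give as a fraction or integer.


MAE = (1/5) * (|9-13|=4 + |20-2|=18 + |15-1|=14 + |20-5|=15 + |16-23|=7). Sum = 58. MAE = 58/5.

58/5


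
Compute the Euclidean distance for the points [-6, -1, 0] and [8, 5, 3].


d = sqrt(sum of squared differences). (-6-8)^2=196, (-1-5)^2=36, (0-3)^2=9. Sum = 241.

sqrt(241)


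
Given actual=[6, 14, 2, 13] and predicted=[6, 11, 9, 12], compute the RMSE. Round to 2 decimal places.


MSE = 14.7500. RMSE = sqrt(14.7500) = 3.84.

3.84


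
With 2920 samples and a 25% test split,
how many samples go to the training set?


Test set = 2920 * 25% = 730. Training set = 2920 - 730 = 2190.

2190


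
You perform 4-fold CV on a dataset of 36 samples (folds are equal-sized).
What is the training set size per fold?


Each validation fold has 36/4 = 9 samples. Training set = 36 - 9 = 27.

27


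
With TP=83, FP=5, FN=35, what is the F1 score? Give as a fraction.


Precision = 83/88 = 83/88. Recall = 83/118 = 83/118. F1 = 2*P*R/(P+R) = 83/103.

83/103


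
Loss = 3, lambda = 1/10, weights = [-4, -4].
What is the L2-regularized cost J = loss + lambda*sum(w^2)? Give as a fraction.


L2 sq norm = sum(w^2) = 32. J = 3 + 1/10 * 32 = 31/5.

31/5


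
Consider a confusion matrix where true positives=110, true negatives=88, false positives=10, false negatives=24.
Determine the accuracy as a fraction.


Accuracy = (TP + TN) / (TP + TN + FP + FN) = (110 + 88) / 232 = 99/116.

99/116


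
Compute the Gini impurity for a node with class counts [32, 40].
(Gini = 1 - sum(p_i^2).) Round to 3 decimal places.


Total = 72. Proportions: 32/72, 40/72. sum(p_i^2) = 0.5062. Gini = 1 - 0.5062 = 0.4938, which rounds to 0.494.

0.494


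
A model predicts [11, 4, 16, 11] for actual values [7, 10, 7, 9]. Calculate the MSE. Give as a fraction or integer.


MSE = (1/4) * ((7-11)^2=16 + (10-4)^2=36 + (7-16)^2=81 + (9-11)^2=4). Sum = 137. MSE = 137/4.

137/4


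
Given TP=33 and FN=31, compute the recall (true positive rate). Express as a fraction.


Recall = TP / (TP + FN) = 33 / 64 = 33/64.

33/64


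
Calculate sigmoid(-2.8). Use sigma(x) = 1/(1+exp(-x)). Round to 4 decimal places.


sigma(-2.8) = 1/(1+e^(2.8)) = 1/(1+16.444647) = 1/17.444647 = 0.0573.

0.0573


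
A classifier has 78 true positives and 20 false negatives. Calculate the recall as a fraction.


Recall = TP / (TP + FN) = 78 / 98 = 39/49.

39/49


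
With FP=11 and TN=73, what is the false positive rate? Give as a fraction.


FPR = FP / (FP + TN) = 11 / 84 = 11/84.

11/84
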